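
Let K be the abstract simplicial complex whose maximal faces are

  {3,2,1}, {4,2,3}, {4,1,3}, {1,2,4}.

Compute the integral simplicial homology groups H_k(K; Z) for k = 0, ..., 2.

H_0 ≅ Z,  H_1 = 0,  H_2 ≅ Z.

We work with the vertex ordering 1 < 2 < 3 < 4. The simplices of K, each written with vertices in increasing order, are:

  0-simplices (4): [1], [2], [3], [4]
  1-simplices (6): [1,2], [1,3], [1,4], [2,3], [2,4], [3,4]
  2-simplices (4): [1,2,3], [1,2,4], [1,3,4], [2,3,4]

Hence C_0 ≅ Z^4, C_1 ≅ Z^6, C_2 ≅ Z^4.

Boundary ∂_1: C_1 → C_0 is given by ∂[p,q] = [q] − [p]. For instance
  ∂[2,3] = [3] − [2].
The resulting 4×6 matrix has rank 3, and its Smith normal form has invariant factors (1,1,1).

The boundary map ∂_2: C_2 → C_1 sends each 2-simplex [p,q,r] to [q,r] − [p,r] + [p,q]. For instance
  ∂[1,2,3] = [2,3] − [1,3] + [1,2],
  ∂[1,2,4] = [2,4] − [1,4] + [1,2].
This gives a 6×4 integer matrix of rank 3; reducing to Smith normal form yields diagonal entries (1,1,1).

Now H_k = ker ∂_k / im ∂_{k+1}, so:

  H_0: rank C_0 − rank ∂_1 = 4 − 3 = 1, and the invariant factors of ∂_1 are all 1, so H_0 = Z.
  H_1: rank ker ∂_1 − rank ∂_2 = (6 − 3) − 3 = 0, and the invariant factors of ∂_2 are all 1, so H_1 = 0.
  H_2: rank ker ∂_2 − rank ∂_3 = (4 − 3) − 0 = 1, and there is no ∂_3, so H_2 = Z.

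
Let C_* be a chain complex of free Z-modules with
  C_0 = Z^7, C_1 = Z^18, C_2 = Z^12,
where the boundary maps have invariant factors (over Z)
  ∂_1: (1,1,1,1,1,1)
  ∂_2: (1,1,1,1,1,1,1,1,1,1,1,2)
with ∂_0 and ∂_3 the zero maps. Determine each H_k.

H_0: b_0 = 7 − 0 − 6 = 1; torsion from ∂_1 factors > 1: none. So H_0 ≅ Z.
H_1: b_1 = 18 − 6 − 12 = 0; torsion from ∂_2 factors > 1: [2]. So H_1 ≅ Z/2.
H_2: b_2 = 12 − 12 − 0 = 0; torsion from ∂_3 factors > 1: none. So H_2 ≅ 0.

H_0 ≅ Z,  H_1 ≅ Z/2,  H_2 = 0.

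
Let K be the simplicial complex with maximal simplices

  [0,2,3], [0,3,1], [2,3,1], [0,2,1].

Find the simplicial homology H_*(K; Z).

H_0 ≅ Z,  H_1 = 0,  H_2 ≅ Z.

We work with the vertex ordering 0 < 1 < 2 < 3. The simplices of K, each written with vertices in increasing order, are:

  0-simplices (4): [0], [1], [2], [3]
  1-simplices (6): [0,1], [0,2], [0,3], [1,2], [1,3], [2,3]
  2-simplices (4): [0,1,2], [0,1,3], [0,2,3], [1,2,3]

giving chain groups C_0 ≅ Z^4, C_1 ≅ Z^6, C_2 ≅ Z^4.

The boundary map ∂_1: C_1 → C_0 maps an edge to its endpoints' difference, ∂[p,q] = q − p.
The resulting 4×6 matrix has rank 3, and its Smith normal form has invariant factors (1,1,1).

Boundary ∂_2: C_2 → C_1 acts by ∂[p,q,r] = [q,r] − [p,r] + [p,q]. For instance
  ∂[0,1,3] = [1,3] − [0,3] + [0,1],
  ∂[1,2,3] = [2,3] − [1,3] + [1,2].
As a 6×4 matrix over Z this has rank 3, with invariant factors (1,1,1).

From H_k ≅ ker(∂_k) / im(∂_{k+1}) we obtain:

  H_0: rank C_0 − rank ∂_1 = 4 − 3 = 1, and the invariant factors of ∂_1 are all 1, so H_0 = Z.
  H_1: rank ker ∂_1 − rank ∂_2 = (6 − 3) − 3 = 0, and the invariant factors of ∂_2 are all 1, so H_1 = 0.
  H_2: rank ker ∂_2 − rank ∂_3 = (4 − 3) − 0 = 1, and there is no ∂_3, so H_2 = Z.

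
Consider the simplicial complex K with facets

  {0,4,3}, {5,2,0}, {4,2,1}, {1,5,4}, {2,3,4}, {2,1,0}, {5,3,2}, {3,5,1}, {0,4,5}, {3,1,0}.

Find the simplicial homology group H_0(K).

H_0 = Z.

Fix the vertex order 0 < 1 < 2 < 3 < 4 < 5 and write every simplex with vertices in increasing order. Then dim K = 2 and the simplices of K are:

  0-simplices (6): [0], [1], [2], [3], [4], [5]
  1-simplices (15): [0,1], [0,2], [0,3], [0,4], [0,5], [1,2], [1,3], [1,4], [1,5], [2,3], [2,4], [2,5], [3,4], [3,5], [4,5]
  2-simplices (10): [0,1,2], [0,1,3], [0,2,5], [0,3,4], [0,4,5], [1,2,4], [1,3,5], [1,4,5], [2,3,4], [2,3,5]

so the chain groups are C_0 ≅ Z^6, C_1 ≅ Z^15, C_2 ≅ Z^10.

∂_1: C_1 → C_0 maps an edge to its endpoints' difference, ∂[p,q] = q − p. For instance
  ∂[1,5] = [5] − [1].
The 6×15 boundary matrix has rank 5 and Smith normal form diag(1,1,1,1,1).

∂_2: C_2 → C_1 maps a triangle to the signed sum of its edges. For instance
  ∂[1,3,5] = [3,5] − [1,5] + [1,3],
  ∂[0,4,5] = [4,5] − [0,5] + [0,4].
This gives a 15×10 integer matrix of rank 10; reducing to Smith normal form yields diagonal entries (1,1,1,1,1,1,1,1,1,2).

From H_k ≅ ker(∂_k) / im(∂_{k+1}) we obtain:

  H_0: rank C_0 − rank ∂_1 = 6 − 5 = 1, and the invariant factors of ∂_1 are all 1, so H_0 ≅ Z.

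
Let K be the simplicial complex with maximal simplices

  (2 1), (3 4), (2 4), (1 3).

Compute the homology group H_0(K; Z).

Order the vertices as 1 < 2 < 3 < 4. Listing each simplex with vertices in this order, K has dimension 1 with simplices:

  0-simplices (4): [1], [2], [3], [4]
  1-simplices (4): [1,2], [1,3], [2,4], [3,4]

so the chain groups are C_0 ≅ Z^4, C_1 ≅ Z^4.

The boundary map ∂_1: C_1 → C_0 sends each edge [p,q] (with p < q) to q − p. For instance
  ∂[1,3] = [3] − [1].
This gives a 4×4 integer matrix of rank 3; reducing to Smith normal form yields diagonal entries (1,1,1).

Reading off H_k = ker ∂_k / im ∂_{k+1}:

  H_0: rank C_0 − rank ∂_1 = 4 − 3 = 1, and the invariant factors of ∂_1 are all 1, so H_0 ≅ Z.

H_0 = Z.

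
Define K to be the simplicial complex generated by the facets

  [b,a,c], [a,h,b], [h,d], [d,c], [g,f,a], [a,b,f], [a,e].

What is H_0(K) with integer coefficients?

We work with the vertex ordering a < b < c < d < e < f < g < h. The simplices of K, each written with vertices in increasing order, are:

  0-simplices (8): a, b, c, d, e, f, g, h
  1-simplices (12): ab, ac, ae, af, ag, ah, bc, bf, bh, cd, dh, fg
  2-simplices (4): abc, abf, abh, afg

so the chain groups are C_0 ≅ Z^8, C_1 ≅ Z^12, C_2 ≅ Z^4.

Boundary ∂_1: C_1 → C_0 maps an edge to its endpoints' difference, ∂[p,q] = q − p.
The 8×12 boundary matrix has rank 7 and Smith normal form diag(1,1,1,1,1,1,1).

The boundary map ∂_2: C_2 → C_1 acts by ∂[p,q,r] = [q,r] − [p,r] + [p,q]. For instance
  ∂afg = fg − ag + af,
  ∂abh = bh − ah + ab.
This gives a 12×4 integer matrix of rank 4; reducing to Smith normal form yields diagonal entries (1,1,1,1).

From H_k ≅ ker(∂_k) / im(∂_{k+1}) we obtain:

  H_0: rank C_0 − rank ∂_1 = 8 − 7 = 1, and the invariant factors of ∂_1 are all 1, so H_0 ≅ Z.

H_0 ≅ Z.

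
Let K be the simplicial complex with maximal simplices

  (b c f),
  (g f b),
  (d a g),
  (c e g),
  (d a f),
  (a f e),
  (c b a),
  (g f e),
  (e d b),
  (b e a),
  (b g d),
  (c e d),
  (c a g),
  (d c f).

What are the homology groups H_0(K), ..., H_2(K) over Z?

H_0 = Z,  H_1 = Z^2,  H_2 = Z.

Take the total order a < b < c < d < e < f < g on the vertex set. Then K (dimension 2) consists of the simplices:

  0-simplices (7): a, b, c, d, e, f, g
  1-simplices (21): ab, ac, ad, ae, af, ag, bc, bd, be, bf, bg, cd, ce, cf, cg, de, df, dg, ef, eg, fg
  2-simplices (14): abc, abe, acg, adf, adg, aef, bcf, bde, bdg, bfg, cde, cdf, ceg, efg

giving chain groups C_0 ≅ Z^7, C_1 ≅ Z^21, C_2 ≅ Z^14.

∂_1: C_1 → C_0 maps an edge to its endpoints' difference, ∂[p,q] = q − p. For instance
  ∂af = f − a.
This gives a 7×21 integer matrix of rank 6; reducing to Smith normal form yields diagonal entries (1,1,1,1,1,1).

Boundary ∂_2: C_2 → C_1 sends each 2-simplex [p,q,r] to [q,r] − [p,r] + [p,q]. For instance
  ∂bdg = dg − bg + bd,
  ∂cdf = df − cf + cd.
As a 21×14 matrix over Z this has rank 13, with invariant factors (1,1,1,1,1,1,1,1,1,1,1,1,1).

Now H_k = ker ∂_k / im ∂_{k+1}, so:

  H_0: rank C_0 − rank ∂_1 = 7 − 6 = 1, and the invariant factors of ∂_1 are all 1, so H_0 ≅ Z.
  H_1: rank ker ∂_1 − rank ∂_2 = (21 − 6) − 13 = 2, and the invariant factors of ∂_2 are all 1, so H_1 ≅ Z^2.
  H_2: rank ker ∂_2 − rank ∂_3 = (14 − 13) − 0 = 1, and there is no ∂_3, so H_2 ≅ Z.

As a check, the Euler characteristic is 7 − 21 + 14 = 0, which agrees with 1 − 2 + 1 = 0.
(K is a triangulation of the torus T^2.)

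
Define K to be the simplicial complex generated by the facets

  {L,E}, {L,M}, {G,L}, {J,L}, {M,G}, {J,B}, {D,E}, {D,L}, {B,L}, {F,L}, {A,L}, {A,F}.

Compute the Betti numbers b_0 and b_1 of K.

b_0 = 1, b_1 = 4.

K has 9 vertices, 12 edges.
rank ∂_0 = 0, rank ∂_1 = 8 ⇒ b_0 = 9 − 0 − 8 = 1; all invariant factors of ∂_1 are 1 so no torsion. So H_0 = Z.
rank ∂_1 = 8, rank ∂_2 = 0 ⇒ b_1 = 12 − 8 − 0 = 4. So H_1 = Z^4.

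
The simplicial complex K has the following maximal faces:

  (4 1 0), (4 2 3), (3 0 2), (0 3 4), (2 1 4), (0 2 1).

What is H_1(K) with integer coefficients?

H_1 = 0.

We work with the vertex ordering 0 < 1 < 2 < 3 < 4. The simplices of K, each written with vertices in increasing order, are:

  0-simplices (5): [0], [1], [2], [3], [4]
  1-simplices (9): [0,1], [0,2], [0,3], [0,4], [1,2], [1,4], [2,3], [2,4], [3,4]
  2-simplices (6): [0,1,2], [0,1,4], [0,2,3], [0,3,4], [1,2,4], [2,3,4]

giving chain groups C_0 ≅ Z^5, C_1 ≅ Z^9, C_2 ≅ Z^6.

∂_1: C_1 → C_0 maps an edge to its endpoints' difference, ∂[p,q] = q − p. For instance
  ∂[0,1] = [1] − [0].
The 5×9 boundary matrix has rank 4 and Smith normal form diag(1,1,1,1).

Boundary ∂_2: C_2 → C_1 sends each 2-simplex [p,q,r] to [q,r] − [p,r] + [p,q]. For instance
  ∂[0,2,3] = [2,3] − [0,3] + [0,2],
  ∂[0,1,4] = [1,4] − [0,4] + [0,1].
The 9×6 boundary matrix has rank 5 and Smith normal form diag(1,1,1,1,1).

Reading off H_k = ker ∂_k / im ∂_{k+1}:

  H_1: rank ker ∂_1 − rank ∂_2 = (9 − 4) − 5 = 0, and the invariant factors of ∂_2 are all 1, so H_1 ≅ 0.

(K is a triangulation of the 2-sphere S^2.)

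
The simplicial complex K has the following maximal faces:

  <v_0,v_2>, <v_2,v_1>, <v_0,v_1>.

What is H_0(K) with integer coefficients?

H_0 = Z.

We work with the vertex ordering v_0 < v_1 < v_2. The simplices of K, each written with vertices in increasing order, are:

  0-simplices (3): [v_0], [v_1], [v_2]
  1-simplices (3): [v_0,v_1], [v_0,v_2], [v_1,v_2]

giving chain groups C_0 ≅ Z^3, C_1 ≅ Z^3.

The boundary map ∂_1: C_1 → C_0 maps an edge to its endpoints' difference, ∂[p,q] = q − p. For instance
  ∂[v_1,v_2] = [v_2] − [v_1].
The 3×3 boundary matrix has rank 2 and Smith normal form diag(1,1).

Now H_k = ker ∂_k / im ∂_{k+1}, so:

  H_0: rank C_0 − rank ∂_1 = 3 − 2 = 1, and the invariant factors of ∂_1 are all 1, so H_0 = Z.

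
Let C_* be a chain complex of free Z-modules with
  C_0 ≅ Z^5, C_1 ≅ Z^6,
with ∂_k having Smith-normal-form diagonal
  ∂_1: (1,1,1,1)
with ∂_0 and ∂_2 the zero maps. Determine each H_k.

H_0 = Z,  H_1 = Z^2.

H_0: b_0 = 5 − 0 − 4 = 1; torsion from ∂_1 factors > 1: none. So H_0 = Z.
H_1: b_1 = 6 − 4 − 0 = 2; torsion from ∂_2 factors > 1: none. So H_1 = Z^2.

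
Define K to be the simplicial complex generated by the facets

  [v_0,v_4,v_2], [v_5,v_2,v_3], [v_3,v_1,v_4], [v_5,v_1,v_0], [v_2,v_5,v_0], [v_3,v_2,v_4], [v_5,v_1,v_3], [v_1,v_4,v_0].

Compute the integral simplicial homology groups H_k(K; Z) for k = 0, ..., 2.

Fix the vertex order v_0 < v_1 < v_2 < v_3 < v_4 < v_5 and write every simplex with vertices in increasing order. Then dim K = 2 and the simplices of K are:

  0-simplices (6): [v_0], [v_1], [v_2], [v_3], [v_4], [v_5]
  1-simplices (12): [v_0,v_1], [v_0,v_2], [v_0,v_4], [v_0,v_5], [v_1,v_3], [v_1,v_4], [v_1,v_5], [v_2,v_3], [v_2,v_4], [v_2,v_5], [v_3,v_4], [v_3,v_5]
  2-simplices (8): [v_0,v_1,v_4], [v_0,v_1,v_5], [v_0,v_2,v_4], [v_0,v_2,v_5], [v_1,v_3,v_4], [v_1,v_3,v_5], [v_2,v_3,v_4], [v_2,v_3,v_5]

Hence C_0 ≅ Z^6, C_1 ≅ Z^12, C_2 ≅ Z^8.

The boundary map ∂_1: C_1 → C_0 sends each edge [p,q] (with p < q) to q − p. For instance
  ∂[v_0,v_2] = [v_2] − [v_0].
As a 6×12 matrix over Z this has rank 5, with invariant factors (1,1,1,1,1).

The boundary map ∂_2: C_2 → C_1 acts by ∂[p,q,r] = [q,r] − [p,r] + [p,q]. For instance
  ∂[v_1,v_3,v_4] = [v_3,v_4] − [v_1,v_4] + [v_1,v_3],
  ∂[v_0,v_2,v_5] = [v_2,v_5] − [v_0,v_5] + [v_0,v_2].
The 12×8 boundary matrix has rank 7 and Smith normal form diag(1,1,1,1,1,1,1).

Computing H_k = (kernel of ∂_k) / (image of ∂_{k+1}):

  H_0: rank C_0 − rank ∂_1 = 6 − 5 = 1, and the invariant factors of ∂_1 are all 1, so H_0 = Z.
  H_1: rank ker ∂_1 − rank ∂_2 = (12 − 5) − 7 = 0, and the invariant factors of ∂_2 are all 1, so H_1 = 0.
  H_2: rank ker ∂_2 − rank ∂_3 = (8 − 7) − 0 = 1, and there is no ∂_3, so H_2 = Z.

H_0 = Z,  H_1 = 0,  H_2 = Z.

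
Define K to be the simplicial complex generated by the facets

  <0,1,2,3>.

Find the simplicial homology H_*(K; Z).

H_0 = Z,  H_1 = 0,  H_2 = 0,  H_3 = 0.

Order the vertices as 0 < 1 < 2 < 3. Listing each simplex with vertices in this order, K has dimension 3 with simplices:

  0-simplices (4): [0], [1], [2], [3]
  1-simplices (6): [0,1], [0,2], [0,3], [1,2], [1,3], [2,3]
  2-simplices (4): [0,1,2], [0,1,3], [0,2,3], [1,2,3]
  3-simplices (1): [0,1,2,3]

so the chain groups are C_0 ≅ Z^4, C_1 ≅ Z^6, C_2 ≅ Z^4, C_3 ≅ Z^1.

Boundary ∂_1: C_1 → C_0 maps an edge to its endpoints' difference, ∂[p,q] = q − p. For instance
  ∂[0,1] = [1] − [0].
As a 4×6 matrix over Z this has rank 3, with invariant factors (1,1,1).

∂_2: C_2 → C_1 acts by ∂[p,q,r] = [q,r] − [p,r] + [p,q]. For instance
  ∂[0,2,3] = [2,3] − [0,3] + [0,2],
  ∂[0,1,3] = [1,3] − [0,3] + [0,1].
As a 6×4 matrix over Z this has rank 3, with invariant factors (1,1,1).

The boundary map ∂_3: C_3 → C_2 sends each 3-simplex σ to the alternating sum Σ_i (−1)^i (σ with its i-th vertex removed). For instance
  ∂[0,1,2,3] = [1,2,3] − [0,2,3] + [0,1,3] − [0,1,2].
The 4×1 boundary matrix has rank 1 and Smith normal form diag(1).

Reading off H_k = ker ∂_k / im ∂_{k+1}:

  H_0: rank C_0 − rank ∂_1 = 4 − 3 = 1, and the invariant factors of ∂_1 are all 1, so H_0 = Z.
  H_1: rank ker ∂_1 − rank ∂_2 = (6 − 3) − 3 = 0, and the invariant factors of ∂_2 are all 1, so H_1 = 0.
  H_2: rank ker ∂_2 − rank ∂_3 = (4 − 3) − 1 = 0, and the invariant factors of ∂_3 are all 1, so H_2 = 0.
  H_3: rank ker ∂_3 − rank ∂_4 = (1 − 1) − 0 = 0, and there is no ∂_4, so H_3 = 0.

As a check, the Euler characteristic is 4 − 6 + 4 − 1 = 1, which agrees with 1 − 0 + 0 − 0 = 1.
(K is a triangulation of the 3-simplex.)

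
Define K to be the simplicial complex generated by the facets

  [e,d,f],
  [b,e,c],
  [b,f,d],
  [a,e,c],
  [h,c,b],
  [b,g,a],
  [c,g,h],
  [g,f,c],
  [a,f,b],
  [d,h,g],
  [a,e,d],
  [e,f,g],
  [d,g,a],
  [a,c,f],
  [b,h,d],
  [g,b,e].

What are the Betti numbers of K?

b_0 = 1, b_1 = 2, b_2 = 1.

Order the vertices as a < b < c < d < e < f < g < h. Listing each simplex with vertices in this order, K has dimension 2 with simplices:

  0-simplices (8): a, b, c, d, e, f, g, h
  1-simplices (24): ab, ac, ad, ae, af, ag, bc, bd, be, bf, bg, bh, ce, cf, cg, ch, de, df, dg, dh, ef, eg, fg, gh
  2-simplices (16): abf, abg, ace, acf, ade, adg, bce, bch, bdf, bdh, beg, cfg, cgh, def, dgh, efg

Hence C_0 ≅ Z^8, C_1 ≅ Z^24, C_2 ≅ Z^16.

∂_1: C_1 → C_0 maps an edge to its endpoints' difference, ∂[p,q] = q − p.
The resulting 8×24 matrix has rank 7, and its Smith normal form has invariant factors (1,1,1,1,1,1,1).

The boundary map ∂_2: C_2 → C_1 acts by ∂[p,q,r] = [q,r] − [p,r] + [p,q]. For instance
  ∂bdh = dh − bh + bd,
  ∂abg = bg − ag + ab.
The 24×16 boundary matrix has rank 15 and Smith normal form diag(1,1,1,1,1,1,1,1,1,1,1,1,1,1,1).

From H_k ≅ ker(∂_k) / im(∂_{k+1}) we obtain:

  H_0: rank C_0 − rank ∂_1 = 8 − 7 = 1, and the invariant factors of ∂_1 are all 1, so H_0 ≅ Z.
  H_1: rank ker ∂_1 − rank ∂_2 = (24 − 7) − 15 = 2, and the invariant factors of ∂_2 are all 1, so H_1 ≅ Z^2.
  H_2: rank ker ∂_2 − rank ∂_3 = (16 − 15) − 0 = 1, and there is no ∂_3, so H_2 ≅ Z.

Hence the Betti numbers are b_0 = 1, b_1 = 2, b_2 = 1.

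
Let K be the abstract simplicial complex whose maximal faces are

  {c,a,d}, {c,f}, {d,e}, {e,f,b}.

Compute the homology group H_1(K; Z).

K has 6 vertices, 8 edges, 2 triangles.
rank ∂_1 = 5, rank ∂_2 = 2 ⇒ b_1 = 8 − 5 − 2 = 1; all invariant factors of ∂_2 are 1 so no torsion. So H_1 = Z.

H_1 = Z.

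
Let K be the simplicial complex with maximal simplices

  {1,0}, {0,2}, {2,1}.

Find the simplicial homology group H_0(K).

H_0 = Z.

Fix the vertex order 0 < 1 < 2 and write every simplex with vertices in increasing order. Then dim K = 1 and the simplices of K are:

  0-simplices (3): [0], [1], [2]
  1-simplices (3): [0,1], [0,2], [1,2]

giving chain groups C_0 ≅ Z^3, C_1 ≅ Z^3.

The boundary map ∂_1: C_1 → C_0 maps an edge to its endpoints' difference, ∂[p,q] = q − p.
The resulting 3×3 matrix has rank 2, and its Smith normal form has invariant factors (1,1).

Reading off H_k = ker ∂_k / im ∂_{k+1}:

  H_0: rank C_0 − rank ∂_1 = 3 − 2 = 1, and the invariant factors of ∂_1 are all 1, so H_0 = Z.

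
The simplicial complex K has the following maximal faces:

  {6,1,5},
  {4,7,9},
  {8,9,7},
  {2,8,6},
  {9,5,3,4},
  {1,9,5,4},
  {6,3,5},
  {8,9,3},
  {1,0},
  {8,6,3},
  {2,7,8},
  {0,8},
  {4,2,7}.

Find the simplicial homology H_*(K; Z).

We work with the vertex ordering 0 < 1 < 2 < 3 < 4 < 5 < 6 < 7 < 8 < 9. The simplices of K, each written with vertices in increasing order, are:

  0-simplices (10): [0], [1], [2], [3], [4], [5], [6], [7], [8], [9]
  1-simplices (24): (24 of them)
  2-simplices (16): [1,4,5], [1,4,9], [1,5,6], [1,5,9], [2,4,7], [2,6,8], [2,7,8], [3,4,5], [3,4,9], [3,5,6], [3,5,9], [3,6,8], [3,8,9], [4,5,9], [4,7,9], [7,8,9]
  3-simplices (2): [1,4,5,9], [3,4,5,9]

so the chain groups are C_0 ≅ Z^10, C_1 ≅ Z^24, C_2 ≅ Z^16, C_3 ≅ Z^2.

Boundary ∂_1: C_1 → C_0 is given by ∂[p,q] = [q] − [p]. For instance
  ∂[3,9] = [9] − [3].
As a 10×24 matrix over Z this has rank 9, with invariant factors (1,1,1,1,1,1,1,1,1).

∂_2: C_2 → C_1 maps a triangle to the signed sum of its edges. For instance
  ∂[3,5,6] = [5,6] − [3,6] + [3,5],
  ∂[7,8,9] = [8,9] − [7,9] + [7,8].
The 24×16 boundary matrix has rank 14 and Smith normal form diag(1,1,1,1,1,1,1,1,1,1,1,1,1,1).

The boundary map ∂_3: C_3 → C_2 sends each 3-simplex σ to the alternating sum Σ_i (−1)^i (σ with its i-th vertex removed). For instance
  ∂[1,4,5,9] = [4,5,9] − [1,5,9] + [1,4,9] − [1,4,5],
  ∂[3,4,5,9] = [4,5,9] − [3,5,9] + [3,4,9] − [3,4,5].
As a 16×2 matrix over Z this has rank 2, with invariant factors (1,1).

From H_k ≅ ker(∂_k) / im(∂_{k+1}) we obtain:

  H_0: rank C_0 − rank ∂_1 = 10 − 9 = 1, and the invariant factors of ∂_1 are all 1, so H_0 = Z.
  H_1: rank ker ∂_1 − rank ∂_2 = (24 − 9) − 14 = 1, and the invariant factors of ∂_2 are all 1, so H_1 = Z.
  H_2: rank ker ∂_2 − rank ∂_3 = (16 − 14) − 2 = 0, and the invariant factors of ∂_3 are all 1, so H_2 = 0.
  H_3: rank ker ∂_3 − rank ∂_4 = (2 − 2) − 0 = 0, and there is no ∂_4, so H_3 = 0.

H_0 = Z,  H_1 = Z,  H_2 = 0,  H_3 = 0.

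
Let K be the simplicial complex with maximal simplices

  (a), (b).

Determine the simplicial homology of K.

We work with the vertex ordering a < b. The simplices of K, each written with vertices in increasing order, are:

  0-simplices (2): a, b

so the chain groups are C_0 ≅ Z^2.

Reading off H_k = ker ∂_k / im ∂_{k+1}:

  H_0: rank C_0 − rank ∂_1 = 2 − 0 = 2, and there is no ∂_1, so H_0 = Z^2.

(K is a triangulation of a set of 2 points.)

H_0 = Z^2.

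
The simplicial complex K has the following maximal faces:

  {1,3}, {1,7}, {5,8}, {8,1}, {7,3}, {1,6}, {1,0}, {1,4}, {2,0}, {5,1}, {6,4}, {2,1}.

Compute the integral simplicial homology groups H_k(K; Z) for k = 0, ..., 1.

Take the total order 0 < 1 < 2 < 3 < 4 < 5 < 6 < 7 < 8 on the vertex set. Then K (dimension 1) consists of the simplices:

  0-simplices (9): [0], [1], [2], [3], [4], [5], [6], [7], [8]
  1-simplices (12): [0,1], [0,2], [1,2], [1,3], [1,4], [1,5], [1,6], [1,7], [1,8], [3,7], [4,6], [5,8]

Hence C_0 ≅ Z^9, C_1 ≅ Z^12.

Boundary ∂_1: C_1 → C_0 maps an edge to its endpoints' difference, ∂[p,q] = q − p. For instance
  ∂[0,1] = [1] − [0].
The resulting 9×12 matrix has rank 8, and its Smith normal form has invariant factors (1,1,1,1,1,1,1,1).

From H_k ≅ ker(∂_k) / im(∂_{k+1}) we obtain:

  H_0: rank C_0 − rank ∂_1 = 9 − 8 = 1, and the invariant factors of ∂_1 are all 1, so H_0 = Z.
  H_1: rank ker ∂_1 − rank ∂_2 = (12 − 8) − 0 = 4, and there is no ∂_2, so H_1 = Z^4.

H_0 = Z,  H_1 = Z^4.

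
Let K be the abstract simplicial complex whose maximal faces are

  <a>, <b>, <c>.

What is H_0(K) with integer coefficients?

Order the vertices as a < b < c. Listing each simplex with vertices in this order, K has dimension 0 with simplices:

  0-simplices (3): a, b, c

Hence C_0 ≅ Z^3.

From H_k ≅ ker(∂_k) / im(∂_{k+1}) we obtain:

  H_0: rank C_0 − rank ∂_1 = 3 − 0 = 3, and there is no ∂_1, so H_0 = Z^3.

(K is a triangulation of a set of 3 points.)

H_0 ≅ Z^3.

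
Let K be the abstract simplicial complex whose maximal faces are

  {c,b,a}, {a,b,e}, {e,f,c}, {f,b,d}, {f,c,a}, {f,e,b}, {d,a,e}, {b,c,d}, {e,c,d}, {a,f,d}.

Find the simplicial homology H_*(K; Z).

H_0 ≅ Z,  H_1 ≅ Z/2,  H_2 = 0.

Fix the vertex order a < b < c < d < e < f and write every simplex with vertices in increasing order. Then dim K = 2 and the simplices of K are:

  0-simplices (6): a, b, c, d, e, f
  1-simplices (15): ab, ac, ad, ae, af, bc, bd, be, bf, cd, ce, cf, de, df, ef
  2-simplices (10): abc, abe, acf, ade, adf, bcd, bdf, bef, cde, cef

so the chain groups are C_0 ≅ Z^6, C_1 ≅ Z^15, C_2 ≅ Z^10.

The boundary map ∂_1: C_1 → C_0 maps an edge to its endpoints' difference, ∂[p,q] = q − p. For instance
  ∂af = f − a.
As a 6×15 matrix over Z this has rank 5, with invariant factors (1,1,1,1,1).

Boundary ∂_2: C_2 → C_1 sends each 2-simplex [p,q,r] to [q,r] − [p,r] + [p,q]. For instance
  ∂bdf = df − bf + bd,
  ∂bef = ef − bf + be.
As a 15×10 matrix over Z this has rank 10, with invariant factors (1,1,1,1,1,1,1,1,1,2).

Reading off H_k = ker ∂_k / im ∂_{k+1}:

  H_0: rank C_0 − rank ∂_1 = 6 − 5 = 1, and the invariant factors of ∂_1 are all 1, so H_0 ≅ Z.
  H_1: rank ker ∂_1 − rank ∂_2 = (15 − 5) − 10 = 0, and ∂_2 has invariant factor 2 > 1, so H_1 ≅ Z/2.
  H_2: rank ker ∂_2 − rank ∂_3 = (10 − 10) − 0 = 0, and there is no ∂_3, so H_2 ≅ 0.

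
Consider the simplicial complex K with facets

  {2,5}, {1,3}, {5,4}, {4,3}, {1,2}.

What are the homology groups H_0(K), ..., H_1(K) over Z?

H_0 = Z,  H_1 = Z.

Order the vertices as 1 < 2 < 3 < 4 < 5. Listing each simplex with vertices in this order, K has dimension 1 with simplices:

  0-simplices (5): [1], [2], [3], [4], [5]
  1-simplices (5): [1,2], [1,3], [2,5], [3,4], [4,5]

so the chain groups are C_0 ≅ Z^5, C_1 ≅ Z^5.

∂_1: C_1 → C_0 maps an edge to its endpoints' difference, ∂[p,q] = q − p.
As a 5×5 matrix over Z this has rank 4, with invariant factors (1,1,1,1).

Reading off H_k = ker ∂_k / im ∂_{k+1}:

  H_0: rank C_0 − rank ∂_1 = 5 − 4 = 1, and the invariant factors of ∂_1 are all 1, so H_0 ≅ Z.
  H_1: rank ker ∂_1 − rank ∂_2 = (5 − 4) − 0 = 1, and there is no ∂_2, so H_1 ≅ Z.

(K is a triangulation of the circle S^1.)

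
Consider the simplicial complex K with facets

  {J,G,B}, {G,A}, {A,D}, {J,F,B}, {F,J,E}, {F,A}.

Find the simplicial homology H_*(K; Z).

Fix the vertex order A < B < D < E < F < G < J and write every simplex with vertices in increasing order. Then dim K = 2 and the simplices of K are:

  0-simplices (7): A, B, D, E, F, G, J
  1-simplices (10): AD, AF, AG, BF, BG, BJ, EF, EJ, FJ, GJ
  2-simplices (3): BFJ, BGJ, EFJ

so the chain groups are C_0 ≅ Z^7, C_1 ≅ Z^10, C_2 ≅ Z^3.

Boundary ∂_1: C_1 → C_0 is given by ∂[p,q] = [q] − [p]. For instance
  ∂AD = D − A.
The resulting 7×10 matrix has rank 6, and its Smith normal form has invariant factors (1,1,1,1,1,1).

∂_2: C_2 → C_1 acts by ∂[p,q,r] = [q,r] − [p,r] + [p,q]. For instance
  ∂BFJ = FJ − BJ + BF,
  ∂EFJ = FJ − EJ + EF.
This gives a 10×3 integer matrix of rank 3; reducing to Smith normal form yields diagonal entries (1,1,1).

From H_k ≅ ker(∂_k) / im(∂_{k+1}) we obtain:

  H_0: rank C_0 − rank ∂_1 = 7 − 6 = 1, and the invariant factors of ∂_1 are all 1, so H_0 ≅ Z.
  H_1: rank ker ∂_1 − rank ∂_2 = (10 − 6) − 3 = 1, and the invariant factors of ∂_2 are all 1, so H_1 ≅ Z.
  H_2: rank ker ∂_2 − rank ∂_3 = (3 − 3) − 0 = 0, and there is no ∂_3, so H_2 ≅ 0.

H_0 = Z,  H_1 = Z,  H_2 = 0.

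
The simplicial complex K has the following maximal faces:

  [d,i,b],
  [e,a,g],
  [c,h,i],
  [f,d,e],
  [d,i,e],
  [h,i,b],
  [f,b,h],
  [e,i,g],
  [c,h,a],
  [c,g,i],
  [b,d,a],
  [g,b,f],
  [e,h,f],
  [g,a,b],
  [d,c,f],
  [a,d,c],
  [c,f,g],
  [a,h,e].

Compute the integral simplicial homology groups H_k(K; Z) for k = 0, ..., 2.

H_0 = Z,  H_1 = Z^2,  H_2 = Z.

Take the total order a < b < c < d < e < f < g < h < i on the vertex set. Then K (dimension 2) consists of the simplices:

  0-simplices (9): a, b, c, d, e, f, g, h, i
  1-simplices (27): ab, ac, ad, ae, ag, ah, bd, bf, bg, bh, bi, cd, cf, cg, ch, ci, de, df, di, ef, eg, eh, ei, fg, fh, gi, hi
  2-simplices (18): abd, abg, acd, ach, aeg, aeh, bdi, bfg, bfh, bhi, cdf, cfg, cgi, chi, def, dei, efh, egi

so the chain groups are C_0 ≅ Z^9, C_1 ≅ Z^27, C_2 ≅ Z^18.

The boundary map ∂_1: C_1 → C_0 sends each edge [p,q] (with p < q) to q − p. For instance
  ∂cf = f − c.
This gives a 9×27 integer matrix of rank 8; reducing to Smith normal form yields diagonal entries (1,1,1,1,1,1,1,1).

The boundary map ∂_2: C_2 → C_1 sends each 2-simplex [p,q,r] to [q,r] − [p,r] + [p,q]. For instance
  ∂bfg = fg − bg + bf,
  ∂dei = ei − di + de.
This gives a 27×18 integer matrix of rank 17; reducing to Smith normal form yields diagonal entries (1,1,1,1,1,1,1,1,1,1,1,1,1,1,1,1,1).

From H_k ≅ ker(∂_k) / im(∂_{k+1}) we obtain:

  H_0: rank C_0 − rank ∂_1 = 9 − 8 = 1, and the invariant factors of ∂_1 are all 1, so H_0 ≅ Z.
  H_1: rank ker ∂_1 − rank ∂_2 = (27 − 8) − 17 = 2, and the invariant factors of ∂_2 are all 1, so H_1 ≅ Z^2.
  H_2: rank ker ∂_2 − rank ∂_3 = (18 − 17) − 0 = 1, and there is no ∂_3, so H_2 ≅ Z.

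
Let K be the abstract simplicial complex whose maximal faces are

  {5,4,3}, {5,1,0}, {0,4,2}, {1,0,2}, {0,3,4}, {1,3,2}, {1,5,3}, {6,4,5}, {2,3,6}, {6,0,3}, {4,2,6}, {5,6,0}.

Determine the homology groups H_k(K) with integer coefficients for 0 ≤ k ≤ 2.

H_0 = Z,  H_1 = Z/2Z,  H_2 = 0.

Fix the vertex order 0 < 1 < 2 < 3 < 4 < 5 < 6 and write every simplex with vertices in increasing order. Then dim K = 2 and the simplices of K are:

  0-simplices (7): [0], [1], [2], [3], [4], [5], [6]
  1-simplices (18): [0,1], [0,2], [0,3], [0,4], [0,5], [0,6], [1,2], [1,3], [1,5], [2,3], [2,4], [2,6], [3,4], [3,5], [3,6], [4,5], [4,6], [5,6]
  2-simplices (12): [0,1,2], [0,1,5], [0,2,4], [0,3,4], [0,3,6], [0,5,6], [1,2,3], [1,3,5], [2,3,6], [2,4,6], [3,4,5], [4,5,6]

so the chain groups are C_0 ≅ Z^7, C_1 ≅ Z^18, C_2 ≅ Z^12.

∂_1: C_1 → C_0 maps an edge to its endpoints' difference, ∂[p,q] = q − p. For instance
  ∂[0,6] = [6] − [0].
The 7×18 boundary matrix has rank 6 and Smith normal form diag(1,1,1,1,1,1).

The boundary map ∂_2: C_2 → C_1 sends each 2-simplex [p,q,r] to [q,r] − [p,r] + [p,q]. For instance
  ∂[2,3,6] = [3,6] − [2,6] + [2,3],
  ∂[0,1,5] = [1,5] − [0,5] + [0,1].
This gives a 18×12 integer matrix of rank 12; reducing to Smith normal form yields diagonal entries (1,1,1,1,1,1,1,1,1,1,1,2).

From H_k ≅ ker(∂_k) / im(∂_{k+1}) we obtain:

  H_0: rank C_0 − rank ∂_1 = 7 − 6 = 1, and the invariant factors of ∂_1 are all 1, so H_0 ≅ Z.
  H_1: rank ker ∂_1 − rank ∂_2 = (18 − 6) − 12 = 0, and ∂_2 has invariant factor 2 > 1, so H_1 ≅ Z/2Z.
  H_2: rank ker ∂_2 − rank ∂_3 = (12 − 12) − 0 = 0, and there is no ∂_3, so H_2 ≅ 0.

As a check, the Euler characteristic is 7 − 18 + 12 = 1, which agrees with 1 − 0 + 0 = 1.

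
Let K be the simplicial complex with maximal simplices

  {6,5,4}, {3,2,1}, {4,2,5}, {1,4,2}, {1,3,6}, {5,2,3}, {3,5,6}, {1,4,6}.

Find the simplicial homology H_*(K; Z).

K has 6 vertices, 12 edges, 8 triangles.
rank ∂_0 = 0, rank ∂_1 = 5 ⇒ b_0 = 6 − 0 − 5 = 1; all invariant factors of ∂_1 are 1 so no torsion. So H_0 ≅ Z.
rank ∂_1 = 5, rank ∂_2 = 7 ⇒ b_1 = 12 − 5 − 7 = 0; all invariant factors of ∂_2 are 1 so no torsion. So H_1 ≅ 0.
rank ∂_2 = 7, rank ∂_3 = 0 ⇒ b_2 = 8 − 7 − 0 = 1. So H_2 ≅ Z.

H_0 = Z,  H_1 = 0,  H_2 = Z.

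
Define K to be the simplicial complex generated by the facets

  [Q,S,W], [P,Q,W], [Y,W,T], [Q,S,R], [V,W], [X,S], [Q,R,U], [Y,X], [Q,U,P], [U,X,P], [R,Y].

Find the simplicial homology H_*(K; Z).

H_0 ≅ Z,  H_1 ≅ Z^3,  H_2 = 0.

Fix the vertex order P < Q < R < S < T < U < V < W < X < Y and write every simplex with vertices in increasing order. Then dim K = 2 and the simplices of K are:

  0-simplices (10): P, Q, R, S, T, U, V, W, X, Y
  1-simplices (19): PQ, PU, PW, PX, QR, QS, QU, QW, RS, RU, RY, SW, SX, TW, TY, UX, VW, WY, XY
  2-simplices (7): PQU, PQW, PUX, QRS, QRU, QSW, TWY

giving chain groups C_0 ≅ Z^10, C_1 ≅ Z^19, C_2 ≅ Z^7.

∂_1: C_1 → C_0 maps an edge to its endpoints' difference, ∂[p,q] = q − p. For instance
  ∂TY = Y − T.
The resulting 10×19 matrix has rank 9, and its Smith normal form has invariant factors (1,1,1,1,1,1,1,1,1).

∂_2: C_2 → C_1 maps a triangle to the signed sum of its edges. For instance
  ∂PQW = QW − PW + PQ,
  ∂QRS = RS − QS + QR.
This gives a 19×7 integer matrix of rank 7; reducing to Smith normal form yields diagonal entries (1,1,1,1,1,1,1).

Now H_k = ker ∂_k / im ∂_{k+1}, so:

  H_0: rank C_0 − rank ∂_1 = 10 − 9 = 1, and the invariant factors of ∂_1 are all 1, so H_0 ≅ Z.
  H_1: rank ker ∂_1 − rank ∂_2 = (19 − 9) − 7 = 3, and the invariant factors of ∂_2 are all 1, so H_1 ≅ Z^3.
  H_2: rank ker ∂_2 − rank ∂_3 = (7 − 7) − 0 = 0, and there is no ∂_3, so H_2 ≅ 0.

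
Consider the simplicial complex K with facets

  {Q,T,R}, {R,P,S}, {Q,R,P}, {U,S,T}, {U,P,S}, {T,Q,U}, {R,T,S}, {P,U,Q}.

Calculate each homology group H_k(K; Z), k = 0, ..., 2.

Take the total order P < Q < R < S < T < U on the vertex set. Then K (dimension 2) consists of the simplices:

  0-simplices (6): P, Q, R, S, T, U
  1-simplices (12): PQ, PR, PS, PU, QR, QT, QU, RS, RT, ST, SU, TU
  2-simplices (8): PQR, PQU, PRS, PSU, QRT, QTU, RST, STU

Hence C_0 ≅ Z^6, C_1 ≅ Z^12, C_2 ≅ Z^8.

Boundary ∂_1: C_1 → C_0 sends each edge [p,q] (with p < q) to q − p. For instance
  ∂QR = R − Q.
This gives a 6×12 integer matrix of rank 5; reducing to Smith normal form yields diagonal entries (1,1,1,1,1).

The boundary map ∂_2: C_2 → C_1 acts by ∂[p,q,r] = [q,r] − [p,r] + [p,q]. For instance
  ∂PSU = SU − PU + PS,
  ∂QRT = RT − QT + QR.
The resulting 12×8 matrix has rank 7, and its Smith normal form has invariant factors (1,1,1,1,1,1,1).

Reading off H_k = ker ∂_k / im ∂_{k+1}:

  H_0: rank C_0 − rank ∂_1 = 6 − 5 = 1, and the invariant factors of ∂_1 are all 1, so H_0 ≅ Z.
  H_1: rank ker ∂_1 − rank ∂_2 = (12 − 5) − 7 = 0, and the invariant factors of ∂_2 are all 1, so H_1 ≅ 0.
  H_2: rank ker ∂_2 − rank ∂_3 = (8 − 7) − 0 = 1, and there is no ∂_3, so H_2 ≅ Z.

As a check, the Euler characteristic is 6 − 12 + 8 = 2, which agrees with 1 − 0 + 1 = 2.
(K is a triangulation of the 2-sphere S^2.)

H_0 = Z,  H_1 = 0,  H_2 = Z.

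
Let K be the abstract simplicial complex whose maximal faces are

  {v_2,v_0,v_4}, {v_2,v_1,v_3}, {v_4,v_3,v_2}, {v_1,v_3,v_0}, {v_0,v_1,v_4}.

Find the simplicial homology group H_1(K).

H_1 = Z.

K has 5 vertices, 10 edges, 5 triangles.
rank ∂_1 = 4, rank ∂_2 = 5 ⇒ b_1 = 10 − 4 − 5 = 1; all invariant factors of ∂_2 are 1 so no torsion. So H_1 ≅ Z.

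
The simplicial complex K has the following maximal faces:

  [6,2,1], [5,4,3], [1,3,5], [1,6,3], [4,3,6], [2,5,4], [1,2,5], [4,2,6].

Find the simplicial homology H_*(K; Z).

Order the vertices as 1 < 2 < 3 < 4 < 5 < 6. Listing each simplex with vertices in this order, K has dimension 2 with simplices:

  0-simplices (6): [1], [2], [3], [4], [5], [6]
  1-simplices (12): [1,2], [1,3], [1,5], [1,6], [2,4], [2,5], [2,6], [3,4], [3,5], [3,6], [4,5], [4,6]
  2-simplices (8): [1,2,5], [1,2,6], [1,3,5], [1,3,6], [2,4,5], [2,4,6], [3,4,5], [3,4,6]

giving chain groups C_0 ≅ Z^6, C_1 ≅ Z^12, C_2 ≅ Z^8.

The boundary map ∂_1: C_1 → C_0 is given by ∂[p,q] = [q] − [p]. For instance
  ∂[1,3] = [3] − [1].
The resulting 6×12 matrix has rank 5, and its Smith normal form has invariant factors (1,1,1,1,1).

The boundary map ∂_2: C_2 → C_1 sends each 2-simplex [p,q,r] to [q,r] − [p,r] + [p,q]. For instance
  ∂[1,3,5] = [3,5] − [1,5] + [1,3],
  ∂[1,2,5] = [2,5] − [1,5] + [1,2].
The resulting 12×8 matrix has rank 7, and its Smith normal form has invariant factors (1,1,1,1,1,1,1).

Computing H_k = (kernel of ∂_k) / (image of ∂_{k+1}):

  H_0: rank C_0 − rank ∂_1 = 6 − 5 = 1, and the invariant factors of ∂_1 are all 1, so H_0 = Z.
  H_1: rank ker ∂_1 − rank ∂_2 = (12 − 5) − 7 = 0, and the invariant factors of ∂_2 are all 1, so H_1 = 0.
  H_2: rank ker ∂_2 − rank ∂_3 = (8 − 7) − 0 = 1, and there is no ∂_3, so H_2 = Z.

H_0 = Z,  H_1 = 0,  H_2 = Z.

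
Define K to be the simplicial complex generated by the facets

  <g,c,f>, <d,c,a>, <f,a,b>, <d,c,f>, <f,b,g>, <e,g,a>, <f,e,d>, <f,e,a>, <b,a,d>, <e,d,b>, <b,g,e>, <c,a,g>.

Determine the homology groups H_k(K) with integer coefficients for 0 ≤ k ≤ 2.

K has 7 vertices, 18 edges, 12 triangles.
rank ∂_0 = 0, rank ∂_1 = 6 ⇒ b_0 = 7 − 0 − 6 = 1; all invariant factors of ∂_1 are 1 so no torsion. So H_0 ≅ Z.
rank ∂_1 = 6, rank ∂_2 = 12 ⇒ b_1 = 18 − 6 − 12 = 0; ∂_2 has invariant factor(s) [2] giving torsion. So H_1 ≅ Z/2.
rank ∂_2 = 12, rank ∂_3 = 0 ⇒ b_2 = 12 − 12 − 0 = 0. So H_2 ≅ 0.

H_0 ≅ Z,  H_1 ≅ Z/2,  H_2 = 0.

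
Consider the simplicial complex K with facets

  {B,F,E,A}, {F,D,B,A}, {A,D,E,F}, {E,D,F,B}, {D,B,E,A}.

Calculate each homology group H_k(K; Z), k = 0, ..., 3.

H_0 = Z,  H_1 = 0,  H_2 = 0,  H_3 = Z.

Take the total order A < B < D < E < F on the vertex set. Then K (dimension 3) consists of the simplices:

  0-simplices (5): A, B, D, E, F
  1-simplices (10): AB, AD, AE, AF, BD, BE, BF, DE, DF, EF
  2-simplices (10): ABD, ABE, ABF, ADE, ADF, AEF, BDE, BDF, BEF, DEF
  3-simplices (5): ABDE, ABDF, ABEF, ADEF, BDEF

Hence C_0 ≅ Z^5, C_1 ≅ Z^10, C_2 ≅ Z^10, C_3 ≅ Z^5.

The boundary map ∂_1: C_1 → C_0 maps an edge to its endpoints' difference, ∂[p,q] = q − p.
As a 5×10 matrix over Z this has rank 4, with invariant factors (1,1,1,1).

∂_2: C_2 → C_1 acts by ∂[p,q,r] = [q,r] − [p,r] + [p,q]. For instance
  ∂ABD = BD − AD + AB,
  ∂ADE = DE − AE + AD.
The resulting 10×10 matrix has rank 6, and its Smith normal form has invariant factors (1,1,1,1,1,1).

Boundary ∂_3: C_3 → C_2 sends each 3-simplex σ to the alternating sum Σ_i (−1)^i (σ with its i-th vertex removed). For instance
  ∂ABDF = BDF − ADF + ABF − ABD,
  ∂ABDE = BDE − ADE + ABE − ABD.
The 10×5 boundary matrix has rank 4 and Smith normal form diag(1,1,1,1).

From H_k ≅ ker(∂_k) / im(∂_{k+1}) we obtain:

  H_0: rank C_0 − rank ∂_1 = 5 − 4 = 1, and the invariant factors of ∂_1 are all 1, so H_0 ≅ Z.
  H_1: rank ker ∂_1 − rank ∂_2 = (10 − 4) − 6 = 0, and the invariant factors of ∂_2 are all 1, so H_1 ≅ 0.
  H_2: rank ker ∂_2 − rank ∂_3 = (10 − 6) − 4 = 0, and the invariant factors of ∂_3 are all 1, so H_2 ≅ 0.
  H_3: rank ker ∂_3 − rank ∂_4 = (5 − 4) − 0 = 1, and there is no ∂_4, so H_3 ≅ Z.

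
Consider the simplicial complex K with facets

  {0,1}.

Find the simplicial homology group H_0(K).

H_0 = Z.

Fix the vertex order 0 < 1 and write every simplex with vertices in increasing order. Then dim K = 1 and the simplices of K are:

  0-simplices (2): [0], [1]
  1-simplices (1): [0,1]

Hence C_0 ≅ Z^2, C_1 ≅ Z^1.

∂_1: C_1 → C_0 sends each edge [p,q] (with p < q) to q − p.
This gives a 2×1 integer matrix of rank 1; reducing to Smith normal form yields diagonal entries (1).

Computing H_k = (kernel of ∂_k) / (image of ∂_{k+1}):

  H_0: rank C_0 − rank ∂_1 = 2 − 1 = 1, and the invariant factors of ∂_1 are all 1, so H_0 ≅ Z.

(K is a triangulation of the 1-simplex.)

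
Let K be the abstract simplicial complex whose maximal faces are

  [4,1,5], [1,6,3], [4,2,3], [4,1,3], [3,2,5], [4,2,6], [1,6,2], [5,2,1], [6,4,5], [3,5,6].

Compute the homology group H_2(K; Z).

H_2 = 0.

Order the vertices as 1 < 2 < 3 < 4 < 5 < 6. Listing each simplex with vertices in this order, K has dimension 2 with simplices:

  0-simplices (6): [1], [2], [3], [4], [5], [6]
  1-simplices (15): [1,2], [1,3], [1,4], [1,5], [1,6], [2,3], [2,4], [2,5], [2,6], [3,4], [3,5], [3,6], [4,5], [4,6], [5,6]
  2-simplices (10): [1,2,5], [1,2,6], [1,3,4], [1,3,6], [1,4,5], [2,3,4], [2,3,5], [2,4,6], [3,5,6], [4,5,6]

giving chain groups C_0 ≅ Z^6, C_1 ≅ Z^15, C_2 ≅ Z^10.

∂_1: C_1 → C_0 maps an edge to its endpoints' difference, ∂[p,q] = q − p. For instance
  ∂[4,5] = [5] − [4].
This gives a 6×15 integer matrix of rank 5; reducing to Smith normal form yields diagonal entries (1,1,1,1,1).

The boundary map ∂_2: C_2 → C_1 maps a triangle to the signed sum of its edges. For instance
  ∂[1,3,6] = [3,6] − [1,6] + [1,3],
  ∂[1,2,6] = [2,6] − [1,6] + [1,2].
This gives a 15×10 integer matrix of rank 10; reducing to Smith normal form yields diagonal entries (1,1,1,1,1,1,1,1,1,2).

From H_k ≅ ker(∂_k) / im(∂_{k+1}) we obtain:

  H_2: rank ker ∂_2 − rank ∂_3 = (10 − 10) − 0 = 0, and there is no ∂_3, so H_2 = 0.

(K is a triangulation of the real projective plane RP^2.)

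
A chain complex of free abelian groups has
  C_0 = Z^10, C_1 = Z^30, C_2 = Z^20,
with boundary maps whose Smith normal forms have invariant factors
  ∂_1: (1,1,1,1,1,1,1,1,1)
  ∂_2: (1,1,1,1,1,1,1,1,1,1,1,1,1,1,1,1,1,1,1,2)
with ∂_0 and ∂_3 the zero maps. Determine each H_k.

H_0: b_0 = 10 − 0 − 9 = 1; torsion from ∂_1 factors > 1: none. So H_0 ≅ Z.
H_1: b_1 = 30 − 9 − 20 = 1; torsion from ∂_2 factors > 1: [2]. So H_1 ≅ Z ⊕ Z_2.
H_2: b_2 = 20 − 20 − 0 = 0; torsion from ∂_3 factors > 1: none. So H_2 ≅ 0.

H_0 ≅ Z,  H_1 ≅ Z ⊕ Z_2,  H_2 = 0.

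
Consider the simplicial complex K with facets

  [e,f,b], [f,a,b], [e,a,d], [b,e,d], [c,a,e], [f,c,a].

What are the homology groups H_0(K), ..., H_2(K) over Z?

Take the total order a < b < c < d < e < f on the vertex set. Then K (dimension 2) consists of the simplices:

  0-simplices (6): a, b, c, d, e, f
  1-simplices (12): ab, ac, ad, ae, af, bd, be, bf, ce, cf, de, ef
  2-simplices (6): abf, ace, acf, ade, bde, bef

giving chain groups C_0 ≅ Z^6, C_1 ≅ Z^12, C_2 ≅ Z^6.

Boundary ∂_1: C_1 → C_0 sends each edge [p,q] (with p < q) to q − p. For instance
  ∂ab = b − a.
The resulting 6×12 matrix has rank 5, and its Smith normal form has invariant factors (1,1,1,1,1).

The boundary map ∂_2: C_2 → C_1 acts by ∂[p,q,r] = [q,r] − [p,r] + [p,q]. For instance
  ∂bef = ef − bf + be,
  ∂bde = de − be + bd.
As a 12×6 matrix over Z this has rank 6, with invariant factors (1,1,1,1,1,1).

From H_k ≅ ker(∂_k) / im(∂_{k+1}) we obtain:

  H_0: rank C_0 − rank ∂_1 = 6 − 5 = 1, and the invariant factors of ∂_1 are all 1, so H_0 ≅ Z.
  H_1: rank ker ∂_1 − rank ∂_2 = (12 − 5) − 6 = 1, and the invariant factors of ∂_2 are all 1, so H_1 ≅ Z.
  H_2: rank ker ∂_2 − rank ∂_3 = (6 − 6) − 0 = 0, and there is no ∂_3, so H_2 ≅ 0.

As a check, the Euler characteristic is 6 − 12 + 6 = 0, which agrees with 1 − 1 + 0 = 0.

H_0 = Z,  H_1 = Z,  H_2 = 0.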